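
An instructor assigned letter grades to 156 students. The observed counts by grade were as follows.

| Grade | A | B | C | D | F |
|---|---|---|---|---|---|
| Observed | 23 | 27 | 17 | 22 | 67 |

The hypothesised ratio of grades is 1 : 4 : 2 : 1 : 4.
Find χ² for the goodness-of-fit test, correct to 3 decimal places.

Ratio total = 12. Expected counts: 156×1/12 = 13, 156×4/12 = 52, 156×2/12 = 26, 156×1/12 = 13, 156×4/12 = 52.
cat         O        E   (O−E)²/E
A          23       13     7.6923
B          27       52    12.0192
C          17       26     3.1154
D          22       13     6.2308
F          67       52     4.3269
Sum = 33.385

33.385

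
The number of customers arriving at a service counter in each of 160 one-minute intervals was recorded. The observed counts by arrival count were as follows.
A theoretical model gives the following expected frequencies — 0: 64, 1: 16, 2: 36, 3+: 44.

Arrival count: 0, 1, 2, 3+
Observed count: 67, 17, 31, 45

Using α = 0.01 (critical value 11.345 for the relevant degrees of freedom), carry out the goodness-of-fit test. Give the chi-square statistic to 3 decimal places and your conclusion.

0.920; do not reject

0: (67 − 64)²/64 = 9/64 = 0.1406
1: (17 − 16)²/16 = 1/16 = 0.0625
2: (31 − 36)²/36 = 25/36 = 0.6944
3+: (45 − 44)²/44 = 1/44 = 0.0227
Sum = 0.920
df = 3. Since 0.920 < 11.345, we do not reject H₀.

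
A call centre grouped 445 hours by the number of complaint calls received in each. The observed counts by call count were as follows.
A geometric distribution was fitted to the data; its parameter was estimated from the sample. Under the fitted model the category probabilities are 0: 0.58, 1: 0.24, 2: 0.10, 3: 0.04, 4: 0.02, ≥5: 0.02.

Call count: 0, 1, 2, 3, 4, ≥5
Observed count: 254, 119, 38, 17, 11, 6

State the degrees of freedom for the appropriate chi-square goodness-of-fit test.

There are k = 6 categories and 1 parameter estimated from the data, so df = 6 − 1 − 1 = 4.

4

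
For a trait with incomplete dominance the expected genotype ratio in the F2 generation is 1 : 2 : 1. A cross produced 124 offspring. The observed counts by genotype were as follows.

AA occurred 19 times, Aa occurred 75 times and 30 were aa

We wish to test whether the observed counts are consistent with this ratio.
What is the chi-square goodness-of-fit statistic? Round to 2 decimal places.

Ratio total = 4. Expected counts: 124×1/4 = 31, 124×2/4 = 62, 124×1/4 = 31.
AA: (19 − 31)²/31 = 144/31 = 4.645
Aa: (75 − 62)²/62 = 169/62 = 2.726
aa: (30 − 31)²/31 = 1/31 = 0.032
Sum = 7.40

7.40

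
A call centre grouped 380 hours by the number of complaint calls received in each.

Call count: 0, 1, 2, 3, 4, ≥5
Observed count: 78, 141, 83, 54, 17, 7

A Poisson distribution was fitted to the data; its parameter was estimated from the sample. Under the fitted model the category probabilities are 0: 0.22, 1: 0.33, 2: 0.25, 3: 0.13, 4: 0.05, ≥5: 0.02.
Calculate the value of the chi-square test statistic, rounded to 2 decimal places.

Expected counts E_i = n·p_i: 380×0.22 = 83.6, 380×0.33 = 125.4, 380×0.25 = 95, 380×0.13 = 49.4, 380×0.05 = 19, 380×0.02 = 7.6.
χ² = (78−83.6)²/83.6 + (141−125.4)²/125.4 + (83−95)²/95 + (54−49.4)²/49.4 + (17−19)²/19 + (7−7.6)²/7.6
   = 0.375 + 1.941 + 1.516 + 0.428 + 0.211 + 0.047
Sum = 4.52

4.52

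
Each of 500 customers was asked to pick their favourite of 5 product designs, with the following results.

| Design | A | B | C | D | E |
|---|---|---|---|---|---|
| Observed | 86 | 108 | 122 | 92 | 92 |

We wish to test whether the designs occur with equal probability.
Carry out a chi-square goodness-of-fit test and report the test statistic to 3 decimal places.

Under H₀ each category has probability 1/5, so each expected count is 500/5 = 100.
χ² = (86−100)²/100 + (108−100)²/100 + (122−100)²/100 + (92−100)²/100 + (92−100)²/100
   = 1.9600 + 0.6400 + 4.8400 + 0.6400 + 0.6400
Sum = 8.720

8.720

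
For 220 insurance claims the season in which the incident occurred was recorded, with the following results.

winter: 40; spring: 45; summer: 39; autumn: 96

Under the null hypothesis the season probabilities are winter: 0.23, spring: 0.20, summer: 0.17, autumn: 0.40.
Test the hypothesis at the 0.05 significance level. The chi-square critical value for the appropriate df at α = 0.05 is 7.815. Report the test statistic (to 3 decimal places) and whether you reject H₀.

Expected counts E_i = n·p_i: 220×0.23 = 50.6, 220×0.20 = 44, 220×0.17 = 37.4, 220×0.40 = 88.
winter: (40 − 50.6)²/50.6 = 112.36/50.6 = 2.2206
spring: (45 − 44)²/44 = 1/44 = 0.0227
summer: (39 − 37.4)²/37.4 = 2.56/37.4 = 0.0684
autumn: (96 − 88)²/88 = 64/88 = 0.7273
Sum = 3.039
df = 3. Since 3.039 < 7.815, we do not reject H₀.

3.039; do not reject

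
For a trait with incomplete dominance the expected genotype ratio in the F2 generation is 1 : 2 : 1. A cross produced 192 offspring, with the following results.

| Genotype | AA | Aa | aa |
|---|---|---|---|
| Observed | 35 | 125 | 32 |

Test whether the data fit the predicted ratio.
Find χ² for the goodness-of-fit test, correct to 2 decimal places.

17.61

Ratio total = 4. Expected counts: 192×1/4 = 48, 192×2/4 = 96, 192×1/4 = 48.
cat         O        E   (O−E)²/E
AA         35       48      3.521
Aa        125       96      8.760
aa         32       48      5.333
Sum = 17.61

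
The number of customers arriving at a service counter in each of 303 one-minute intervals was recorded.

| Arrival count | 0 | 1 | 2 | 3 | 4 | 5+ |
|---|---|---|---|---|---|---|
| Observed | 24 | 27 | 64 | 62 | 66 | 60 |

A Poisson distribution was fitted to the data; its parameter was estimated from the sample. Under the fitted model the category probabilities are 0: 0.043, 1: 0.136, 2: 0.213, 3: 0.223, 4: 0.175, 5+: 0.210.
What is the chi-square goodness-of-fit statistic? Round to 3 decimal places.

Expected counts E_i = n·p_i: 303×0.043 = 13.029, 303×0.136 = 41.208, 303×0.213 = 64.539, 303×0.223 = 67.569, 303×0.175 = 53.025, 303×0.210 = 63.63.
0: (24 − 13.029)²/13.029 = 120.362841/13.029 = 9.2381
1: (27 − 41.208)²/41.208 = 201.867264/41.208 = 4.8987
2: (64 − 64.539)²/64.539 = 0.290521/64.539 = 0.0045
3: (62 − 67.569)²/67.569 = 31.013761/67.569 = 0.4590
4: (66 − 53.025)²/53.025 = 168.350625/53.025 = 3.1749
5+: (60 − 63.63)²/63.63 = 13.1769/63.63 = 0.2071
Sum = 17.982

17.982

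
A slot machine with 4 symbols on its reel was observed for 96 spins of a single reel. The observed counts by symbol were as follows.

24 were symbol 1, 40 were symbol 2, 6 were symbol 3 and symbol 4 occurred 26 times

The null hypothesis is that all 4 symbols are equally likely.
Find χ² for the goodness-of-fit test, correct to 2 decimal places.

Under H₀ each category has probability 1/4, so each expected count is 96/4 = 24.
χ² = (24−24)²/24 + (40−24)²/24 + (6−24)²/24 + (26−24)²/24
   = 0.000 + 10.667 + 13.500 + 0.167
Sum = 24.33

24.33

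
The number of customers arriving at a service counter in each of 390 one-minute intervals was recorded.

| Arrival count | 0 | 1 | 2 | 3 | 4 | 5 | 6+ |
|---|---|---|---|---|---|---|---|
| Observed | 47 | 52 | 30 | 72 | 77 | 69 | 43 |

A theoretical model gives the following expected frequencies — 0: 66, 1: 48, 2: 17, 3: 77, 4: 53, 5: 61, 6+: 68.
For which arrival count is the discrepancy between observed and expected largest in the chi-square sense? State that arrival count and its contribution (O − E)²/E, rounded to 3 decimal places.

cat         O        E   (O−E)²/E
0          47       66     5.4697
1          52       48     0.3333
2          30       17     9.9412
3          72       77     0.3247
4          77       53    10.8679
5          69       61     1.0492
6+         43       68     9.1912
The largest term is for 4: 10.868.

4, 10.868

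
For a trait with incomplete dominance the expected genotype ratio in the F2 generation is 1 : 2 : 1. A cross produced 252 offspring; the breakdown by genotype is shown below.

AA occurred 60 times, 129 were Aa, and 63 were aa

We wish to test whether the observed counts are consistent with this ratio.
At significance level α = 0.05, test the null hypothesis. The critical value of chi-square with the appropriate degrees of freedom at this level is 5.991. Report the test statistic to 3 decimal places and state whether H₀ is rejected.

Ratio total = 4. Expected counts: 252×1/4 = 63, 252×2/4 = 126, 252×1/4 = 63.
χ² = (60−63)²/63 + (129−126)²/126 + (63−63)²/63
   = 0.1429 + 0.0714 + 0.0000
Sum = 0.214
df = 2. Since 0.214 < 5.991, we do not reject H₀.

0.214; do not reject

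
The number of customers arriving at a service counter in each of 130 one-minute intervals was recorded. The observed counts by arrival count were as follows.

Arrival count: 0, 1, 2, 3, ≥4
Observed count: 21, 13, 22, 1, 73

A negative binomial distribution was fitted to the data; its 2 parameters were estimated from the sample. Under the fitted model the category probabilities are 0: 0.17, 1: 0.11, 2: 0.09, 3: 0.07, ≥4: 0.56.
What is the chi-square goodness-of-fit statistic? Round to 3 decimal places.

Expected counts E_i = n·p_i: 130×0.17 = 22.1, 130×0.11 = 14.3, 130×0.09 = 11.7, 130×0.07 = 9.1, 130×0.56 = 72.8.
cat         O        E   (O−E)²/E
0          21     22.1     0.0548
1          13     14.3     0.1182
2          22     11.7     9.0675
3           1      9.1     7.2099
≥4         73     72.8     0.0005
Sum = 16.451

16.451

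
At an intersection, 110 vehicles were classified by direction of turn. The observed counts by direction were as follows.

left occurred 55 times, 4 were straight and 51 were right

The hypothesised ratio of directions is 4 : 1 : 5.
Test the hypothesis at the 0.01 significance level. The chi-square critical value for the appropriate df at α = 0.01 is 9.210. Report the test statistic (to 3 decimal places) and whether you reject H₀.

7.495; do not reject

Ratio total = 10. Expected counts: 110×4/10 = 44, 110×1/10 = 11, 110×5/10 = 55.
left: (55 − 44)²/44 = 121/44 = 2.7500
straight: (4 − 11)²/11 = 49/11 = 4.4545
right: (51 − 55)²/55 = 16/55 = 0.2909
Sum = 7.495
df = 2. Since 7.495 < 9.210, we do not reject H₀.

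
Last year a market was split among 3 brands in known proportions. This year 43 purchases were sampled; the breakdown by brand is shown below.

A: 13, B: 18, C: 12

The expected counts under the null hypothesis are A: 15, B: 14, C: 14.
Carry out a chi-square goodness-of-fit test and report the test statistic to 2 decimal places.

1.70

A: (13 − 15)²/15 = 4/15 = 0.267
B: (18 − 14)²/14 = 16/14 = 1.143
C: (12 − 14)²/14 = 4/14 = 0.286
Sum = 1.70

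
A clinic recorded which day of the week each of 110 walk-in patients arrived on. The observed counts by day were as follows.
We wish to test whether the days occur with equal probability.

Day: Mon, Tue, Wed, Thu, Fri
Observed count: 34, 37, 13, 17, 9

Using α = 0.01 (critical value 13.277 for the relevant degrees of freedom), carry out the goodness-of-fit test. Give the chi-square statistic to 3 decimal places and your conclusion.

Under H₀ each category has probability 1/5, so each expected count is 110/5 = 22.
χ² = (34−22)²/22 + (37−22)²/22 + (13−22)²/22 + (17−22)²/22 + (9−22)²/22
   = 6.5455 + 10.2273 + 3.6818 + 1.1364 + 7.6818
Sum = 29.273
df = 4. Since 29.273 > 13.277, we reject H₀.

29.273; reject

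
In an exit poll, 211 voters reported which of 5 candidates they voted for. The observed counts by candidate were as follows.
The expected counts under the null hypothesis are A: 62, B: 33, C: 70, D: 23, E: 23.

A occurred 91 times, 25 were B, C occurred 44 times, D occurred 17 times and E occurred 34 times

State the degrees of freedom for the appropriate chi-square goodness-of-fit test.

4

There are k = 5 categories and no parameters were estimated from the data, so df = 5 − 1 = 4.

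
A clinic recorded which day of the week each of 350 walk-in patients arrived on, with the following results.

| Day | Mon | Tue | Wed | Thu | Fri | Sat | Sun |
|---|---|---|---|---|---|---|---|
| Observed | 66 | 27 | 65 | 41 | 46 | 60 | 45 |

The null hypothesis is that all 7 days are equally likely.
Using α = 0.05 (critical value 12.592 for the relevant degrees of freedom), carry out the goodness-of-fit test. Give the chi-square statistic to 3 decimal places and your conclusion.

Expected count for each of the 7 categories: 350/7 = 50.
cat         O        E   (O−E)²/E
Mon        66       50     5.1200
Tue        27       50    10.5800
Wed        65       50     4.5000
Thu        41       50     1.6200
Fri        46       50     0.3200
Sat        60       50     2.0000
Sun        45       50     0.5000
Sum = 24.640
df = 6. Since 24.640 > 12.592, we reject H₀.

24.640; reject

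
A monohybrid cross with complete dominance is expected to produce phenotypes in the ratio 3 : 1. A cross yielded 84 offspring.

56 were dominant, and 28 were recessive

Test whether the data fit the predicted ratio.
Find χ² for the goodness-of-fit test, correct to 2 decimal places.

3.11

Ratio total = 4. Expected counts: 84×3/4 = 63, 84×1/4 = 21.
χ² = (56−63)²/63 + (28−21)²/21
   = 0.778 + 2.333
Sum = 3.11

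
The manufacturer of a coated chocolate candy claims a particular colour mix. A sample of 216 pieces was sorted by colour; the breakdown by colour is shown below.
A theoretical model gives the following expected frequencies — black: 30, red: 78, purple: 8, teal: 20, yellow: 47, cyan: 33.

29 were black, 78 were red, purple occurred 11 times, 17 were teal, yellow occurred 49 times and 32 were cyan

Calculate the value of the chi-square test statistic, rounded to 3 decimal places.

black: (29 − 30)²/30 = 1/30 = 0.0333
red: (78 − 78)²/78 = 0/78 = 0.0000
purple: (11 − 8)²/8 = 9/8 = 1.1250
teal: (17 − 20)²/20 = 9/20 = 0.4500
yellow: (49 − 47)²/47 = 4/47 = 0.0851
cyan: (32 − 33)²/33 = 1/33 = 0.0303
Sum = 1.724

1.724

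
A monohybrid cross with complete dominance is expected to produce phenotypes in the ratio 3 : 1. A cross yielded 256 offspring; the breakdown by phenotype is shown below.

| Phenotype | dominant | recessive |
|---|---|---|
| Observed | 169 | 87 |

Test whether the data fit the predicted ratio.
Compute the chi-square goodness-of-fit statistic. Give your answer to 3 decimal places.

Ratio total = 4. Expected counts: 256×3/4 = 192, 256×1/4 = 64.
dominant: (169 − 192)²/192 = 529/192 = 2.7552
recessive: (87 − 64)²/64 = 529/64 = 8.2656
Sum = 11.021

11.021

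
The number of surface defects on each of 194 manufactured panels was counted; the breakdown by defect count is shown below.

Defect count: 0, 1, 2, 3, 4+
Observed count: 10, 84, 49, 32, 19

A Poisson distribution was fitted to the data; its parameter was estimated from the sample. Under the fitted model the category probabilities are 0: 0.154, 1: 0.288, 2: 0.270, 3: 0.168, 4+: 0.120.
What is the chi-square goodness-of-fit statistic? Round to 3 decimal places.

Expected counts E_i = n·p_i: 194×0.154 = 29.876, 194×0.288 = 55.872, 194×0.270 = 52.38, 194×0.168 = 32.592, 194×0.120 = 23.28.
χ² = (10−29.876)²/29.876 + (84−55.872)²/55.872 + (49−52.38)²/52.38 + (32−32.592)²/32.592 + (19−23.28)²/23.28
   = 13.2232 + 14.1607 + 0.2181 + 0.0108 + 0.7869
Sum = 28.400

28.400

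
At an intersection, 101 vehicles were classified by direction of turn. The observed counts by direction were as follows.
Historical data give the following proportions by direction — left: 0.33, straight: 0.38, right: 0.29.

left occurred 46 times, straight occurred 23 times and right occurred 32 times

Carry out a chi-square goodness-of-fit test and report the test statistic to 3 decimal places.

11.230

Expected counts E_i = n·p_i: 101×0.33 = 33.33, 101×0.38 = 38.38, 101×0.29 = 29.29.
cat           O        E   (O−E)²/E
left         46    33.33     4.8163
straight     23    38.38     6.1632
right        32    29.29     0.2507
Sum = 11.230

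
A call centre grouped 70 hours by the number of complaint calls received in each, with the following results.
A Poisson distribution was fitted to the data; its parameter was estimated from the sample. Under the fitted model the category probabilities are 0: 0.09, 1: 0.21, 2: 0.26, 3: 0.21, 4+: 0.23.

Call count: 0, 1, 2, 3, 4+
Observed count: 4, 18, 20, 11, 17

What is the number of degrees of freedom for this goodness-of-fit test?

3

There are k = 5 categories and 1 parameter estimated from the data, so df = 5 − 1 − 1 = 3.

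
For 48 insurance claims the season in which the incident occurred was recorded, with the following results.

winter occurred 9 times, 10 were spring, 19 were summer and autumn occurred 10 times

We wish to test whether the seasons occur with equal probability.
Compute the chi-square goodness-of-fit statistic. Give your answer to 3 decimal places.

5.500

Under H₀ each category has probability 1/4, so each expected count is 48/4 = 12.
χ² = (9−12)²/12 + (10−12)²/12 + (19−12)²/12 + (10−12)²/12
   = 0.7500 + 0.3333 + 4.0833 + 0.3333
Sum = 5.500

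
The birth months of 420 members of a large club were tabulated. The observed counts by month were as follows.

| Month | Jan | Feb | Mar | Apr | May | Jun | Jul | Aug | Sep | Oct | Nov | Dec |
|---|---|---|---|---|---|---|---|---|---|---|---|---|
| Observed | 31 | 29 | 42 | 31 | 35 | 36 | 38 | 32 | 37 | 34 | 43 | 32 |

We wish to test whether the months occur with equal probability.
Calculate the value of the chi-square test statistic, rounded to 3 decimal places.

Under H₀ each category has probability 1/12, so each expected count is 420/12 = 35.
Jan: (31 − 35)²/35 = 16/35 = 0.4571
Feb: (29 − 35)²/35 = 36/35 = 1.0286
Mar: (42 − 35)²/35 = 49/35 = 1.4000
Apr: (31 − 35)²/35 = 16/35 = 0.4571
May: (35 − 35)²/35 = 0/35 = 0.0000
Jun: (36 − 35)²/35 = 1/35 = 0.0286
Jul: (38 − 35)²/35 = 9/35 = 0.2571
Aug: (32 − 35)²/35 = 9/35 = 0.2571
Sep: (37 − 35)²/35 = 4/35 = 0.1143
Oct: (34 − 35)²/35 = 1/35 = 0.0286
Nov: (43 − 35)²/35 = 64/35 = 1.8286
Dec: (32 − 35)²/35 = 9/35 = 0.2571
Sum = 6.114

6.114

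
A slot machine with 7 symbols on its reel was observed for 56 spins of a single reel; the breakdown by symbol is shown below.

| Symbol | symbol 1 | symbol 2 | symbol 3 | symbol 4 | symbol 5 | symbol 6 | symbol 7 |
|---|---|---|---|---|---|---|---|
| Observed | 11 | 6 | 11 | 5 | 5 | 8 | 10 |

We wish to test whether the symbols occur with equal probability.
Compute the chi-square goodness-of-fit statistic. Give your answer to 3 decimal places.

Under H₀ each category has probability 1/7, so each expected count is 56/7 = 8.
χ² = (11−8)²/8 + (6−8)²/8 + (11−8)²/8 + (5−8)²/8 + (5−8)²/8 + (8−8)²/8 + (10−8)²/8
   = 1.1250 + 0.5000 + 1.1250 + 1.1250 + 1.1250 + 0.0000 + 0.5000
Sum = 5.500

5.500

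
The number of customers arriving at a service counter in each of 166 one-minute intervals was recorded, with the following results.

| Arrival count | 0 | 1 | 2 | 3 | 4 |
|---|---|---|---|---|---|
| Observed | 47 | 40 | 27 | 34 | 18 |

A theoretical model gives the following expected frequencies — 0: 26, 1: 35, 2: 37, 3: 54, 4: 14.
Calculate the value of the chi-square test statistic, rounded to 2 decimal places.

28.93

χ² = (47−26)²/26 + (40−35)²/35 + (27−37)²/37 + (34−54)²/54 + (18−14)²/14
   = 16.962 + 0.714 + 2.703 + 7.407 + 1.143
Sum = 28.93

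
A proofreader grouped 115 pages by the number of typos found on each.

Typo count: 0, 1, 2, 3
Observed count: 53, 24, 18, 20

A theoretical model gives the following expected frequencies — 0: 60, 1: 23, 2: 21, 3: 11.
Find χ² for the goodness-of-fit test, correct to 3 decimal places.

8.652

cat         O        E   (O−E)²/E
0          53       60     0.8167
1          24       23     0.0435
2          18       21     0.4286
3          20       11     7.3636
Sum = 8.652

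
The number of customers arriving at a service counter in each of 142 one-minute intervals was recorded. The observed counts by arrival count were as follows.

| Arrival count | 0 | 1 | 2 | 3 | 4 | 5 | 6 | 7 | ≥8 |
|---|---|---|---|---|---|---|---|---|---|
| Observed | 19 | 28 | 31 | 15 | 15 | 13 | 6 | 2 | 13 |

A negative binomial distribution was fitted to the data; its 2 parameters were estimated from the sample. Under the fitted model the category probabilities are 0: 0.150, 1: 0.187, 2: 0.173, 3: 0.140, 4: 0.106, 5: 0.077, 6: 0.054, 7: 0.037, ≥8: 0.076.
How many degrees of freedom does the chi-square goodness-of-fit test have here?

6

There are k = 9 categories and 2 parameters estimated from the data, so df = 9 − 1 − 2 = 6.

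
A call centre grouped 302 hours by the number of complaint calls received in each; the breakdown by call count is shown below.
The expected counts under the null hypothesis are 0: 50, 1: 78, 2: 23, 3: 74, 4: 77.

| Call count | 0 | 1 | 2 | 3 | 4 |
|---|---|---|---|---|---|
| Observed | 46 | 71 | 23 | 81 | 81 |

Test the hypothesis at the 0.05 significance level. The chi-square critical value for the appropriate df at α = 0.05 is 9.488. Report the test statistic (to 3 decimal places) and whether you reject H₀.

1.818; do not reject

0: (46 − 50)²/50 = 16/50 = 0.3200
1: (71 − 78)²/78 = 49/78 = 0.6282
2: (23 − 23)²/23 = 0/23 = 0.0000
3: (81 − 74)²/74 = 49/74 = 0.6622
4: (81 − 77)²/77 = 16/77 = 0.2078
Sum = 1.818
df = 4. Since 1.818 < 9.488, we do not reject H₀.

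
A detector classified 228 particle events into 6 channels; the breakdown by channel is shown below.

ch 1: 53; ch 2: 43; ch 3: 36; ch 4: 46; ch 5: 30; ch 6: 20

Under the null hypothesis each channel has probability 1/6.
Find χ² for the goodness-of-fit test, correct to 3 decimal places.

18.579

Expected count for each of the 6 categories: 228/6 = 38.
cat         O        E   (O−E)²/E
ch 1       53       38     5.9211
ch 2       43       38     0.6579
ch 3       36       38     0.1053
ch 4       46       38     1.6842
ch 5       30       38     1.6842
ch 6       20       38     8.5263
Sum = 18.579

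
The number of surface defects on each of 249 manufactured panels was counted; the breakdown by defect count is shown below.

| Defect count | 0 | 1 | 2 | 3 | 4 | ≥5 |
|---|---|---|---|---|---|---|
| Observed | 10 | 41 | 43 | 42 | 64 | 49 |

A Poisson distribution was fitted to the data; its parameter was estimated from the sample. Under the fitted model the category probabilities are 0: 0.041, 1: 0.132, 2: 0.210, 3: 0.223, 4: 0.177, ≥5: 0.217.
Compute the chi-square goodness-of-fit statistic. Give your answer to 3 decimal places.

16.441

Expected counts E_i = n·p_i: 249×0.041 = 10.209, 249×0.132 = 32.868, 249×0.210 = 52.29, 249×0.223 = 55.527, 249×0.177 = 44.073, 249×0.217 = 54.033.
χ² = (10−10.209)²/10.209 + (41−32.868)²/32.868 + (43−52.29)²/52.29 + (42−55.527)²/55.527 + (64−44.073)²/44.073 + (49−54.033)²/54.033
   = 0.0043 + 2.0120 + 1.6505 + 3.2953 + 9.0097 + 0.4688
Sum = 16.441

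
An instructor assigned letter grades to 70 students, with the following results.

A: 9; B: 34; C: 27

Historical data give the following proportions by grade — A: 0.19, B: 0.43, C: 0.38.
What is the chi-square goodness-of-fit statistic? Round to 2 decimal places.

Expected counts E_i = n·p_i: 70×0.19 = 13.3, 70×0.43 = 30.1, 70×0.38 = 26.6.
A: (9 − 13.3)²/13.3 = 18.49/13.3 = 1.390
B: (34 − 30.1)²/30.1 = 15.21/30.1 = 0.505
C: (27 − 26.6)²/26.6 = 0.16/26.6 = 0.006
Sum = 1.90

1.90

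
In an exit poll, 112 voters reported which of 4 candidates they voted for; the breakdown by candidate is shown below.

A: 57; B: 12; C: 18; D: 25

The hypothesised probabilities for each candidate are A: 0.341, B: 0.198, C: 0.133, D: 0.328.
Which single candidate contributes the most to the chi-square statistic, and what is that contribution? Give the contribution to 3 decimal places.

A, 9.262

Expected counts E_i = n·p_i: 112×0.341 = 38.192, 112×0.198 = 22.176, 112×0.133 = 14.896, 112×0.328 = 36.736.
A: (57 − 38.192)²/38.192 = 353.740864/38.192 = 9.2622
B: (12 − 22.176)²/22.176 = 103.550976/22.176 = 4.6695
C: (18 − 14.896)²/14.896 = 9.634816/14.896 = 0.6468
D: (25 − 36.736)²/36.736 = 137.733696/36.736 = 3.7493
The largest term is for A: 9.262.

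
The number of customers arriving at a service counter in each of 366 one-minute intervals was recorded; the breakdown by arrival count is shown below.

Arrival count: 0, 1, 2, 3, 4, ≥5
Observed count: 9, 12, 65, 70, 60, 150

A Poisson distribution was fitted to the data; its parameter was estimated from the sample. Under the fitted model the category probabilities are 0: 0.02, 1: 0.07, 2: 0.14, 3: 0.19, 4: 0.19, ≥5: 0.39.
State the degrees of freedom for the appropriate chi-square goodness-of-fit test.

4

There are k = 6 categories and 1 parameter estimated from the data, so df = 6 − 1 − 1 = 4.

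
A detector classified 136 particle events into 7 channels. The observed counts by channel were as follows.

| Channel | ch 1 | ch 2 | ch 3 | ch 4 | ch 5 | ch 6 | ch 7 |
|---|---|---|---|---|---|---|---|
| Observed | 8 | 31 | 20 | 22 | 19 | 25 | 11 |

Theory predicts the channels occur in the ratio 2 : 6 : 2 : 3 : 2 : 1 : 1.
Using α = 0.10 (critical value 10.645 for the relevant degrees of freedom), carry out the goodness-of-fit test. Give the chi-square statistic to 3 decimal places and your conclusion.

Ratio total = 17. Expected counts: 136×2/17 = 16, 136×6/17 = 48, 136×2/17 = 16, 136×3/17 = 24, 136×2/17 = 16, 136×1/17 = 8, 136×1/17 = 8.
ch 1: (8 − 16)²/16 = 64/16 = 4.0000
ch 2: (31 − 48)²/48 = 289/48 = 6.0208
ch 3: (20 − 16)²/16 = 16/16 = 1.0000
ch 4: (22 − 24)²/24 = 4/24 = 0.1667
ch 5: (19 − 16)²/16 = 9/16 = 0.5625
ch 6: (25 − 8)²/8 = 289/8 = 36.1250
ch 7: (11 − 8)²/8 = 9/8 = 1.1250
Sum = 49.000
df = 6. Since 49.000 > 10.645, we reject H₀.

49.000; reject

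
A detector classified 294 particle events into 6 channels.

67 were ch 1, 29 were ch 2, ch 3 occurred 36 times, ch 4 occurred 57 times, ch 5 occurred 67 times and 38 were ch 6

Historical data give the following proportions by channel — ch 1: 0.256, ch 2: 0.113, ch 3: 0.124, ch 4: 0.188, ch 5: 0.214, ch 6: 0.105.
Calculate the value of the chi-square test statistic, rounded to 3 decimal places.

Expected counts E_i = n·p_i: 294×0.256 = 75.264, 294×0.113 = 33.222, 294×0.124 = 36.456, 294×0.188 = 55.272, 294×0.214 = 62.916, 294×0.105 = 30.87.
ch 1: (67 − 75.264)²/75.264 = 68.293696/75.264 = 0.9074
ch 2: (29 − 33.222)²/33.222 = 17.825284/33.222 = 0.5366
ch 3: (36 − 36.456)²/36.456 = 0.207936/36.456 = 0.0057
ch 4: (57 − 55.272)²/55.272 = 2.985984/55.272 = 0.0540
ch 5: (67 − 62.916)²/62.916 = 16.679056/62.916 = 0.2651
ch 6: (38 − 30.87)²/30.87 = 50.8369/30.87 = 1.6468
Sum = 3.416

3.416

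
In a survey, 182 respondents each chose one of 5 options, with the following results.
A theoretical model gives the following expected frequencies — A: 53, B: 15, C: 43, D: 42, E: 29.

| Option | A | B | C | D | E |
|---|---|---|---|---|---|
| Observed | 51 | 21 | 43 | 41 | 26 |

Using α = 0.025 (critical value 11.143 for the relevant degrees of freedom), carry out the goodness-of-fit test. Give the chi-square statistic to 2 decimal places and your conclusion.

χ² = (51−53)²/53 + (21−15)²/15 + (43−43)²/43 + (41−42)²/42 + (26−29)²/29
   = 0.075 + 2.400 + 0.000 + 0.024 + 0.310
Sum = 2.81
df = 4. Since 2.81 < 11.143, we do not reject H₀.

2.81; do not reject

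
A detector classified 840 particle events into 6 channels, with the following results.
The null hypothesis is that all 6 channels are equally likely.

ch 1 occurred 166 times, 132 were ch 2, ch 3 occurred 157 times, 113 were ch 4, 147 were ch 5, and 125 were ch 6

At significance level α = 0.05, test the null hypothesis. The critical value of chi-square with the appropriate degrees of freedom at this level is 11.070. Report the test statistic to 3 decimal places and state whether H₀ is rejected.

Expected count for each of the 6 categories: 840/6 = 140.
cat         O        E   (O−E)²/E
ch 1      166      140     4.8286
ch 2      132      140     0.4571
ch 3      157      140     2.0643
ch 4      113      140     5.2071
ch 5      147      140     0.3500
ch 6      125      140     1.6071
Sum = 14.514
df = 5. Since 14.514 > 11.070, we reject H₀.

14.514; reject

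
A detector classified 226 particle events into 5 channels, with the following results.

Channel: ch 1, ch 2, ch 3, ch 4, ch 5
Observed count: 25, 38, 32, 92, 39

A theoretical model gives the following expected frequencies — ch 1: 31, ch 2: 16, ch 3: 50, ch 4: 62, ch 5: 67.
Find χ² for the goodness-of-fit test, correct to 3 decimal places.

cat         O        E   (O−E)²/E
ch 1       25       31     1.1613
ch 2       38       16    30.2500
ch 3       32       50     6.4800
ch 4       92       62    14.5161
ch 5       39       67    11.7015
Sum = 64.109

64.109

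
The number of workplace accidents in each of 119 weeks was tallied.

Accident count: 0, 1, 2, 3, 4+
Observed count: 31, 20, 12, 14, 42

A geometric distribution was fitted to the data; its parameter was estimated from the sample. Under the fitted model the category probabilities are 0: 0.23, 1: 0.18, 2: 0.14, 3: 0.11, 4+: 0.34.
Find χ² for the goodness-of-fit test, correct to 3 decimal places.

2.001

Expected counts E_i = n·p_i: 119×0.23 = 27.37, 119×0.18 = 21.42, 119×0.14 = 16.66, 119×0.11 = 13.09, 119×0.34 = 40.46.
χ² = (31−27.37)²/27.37 + (20−21.42)²/21.42 + (12−16.66)²/16.66 + (14−13.09)²/13.09 + (42−40.46)²/40.46
   = 0.4814 + 0.0941 + 1.3035 + 0.0633 + 0.0586
Sum = 2.001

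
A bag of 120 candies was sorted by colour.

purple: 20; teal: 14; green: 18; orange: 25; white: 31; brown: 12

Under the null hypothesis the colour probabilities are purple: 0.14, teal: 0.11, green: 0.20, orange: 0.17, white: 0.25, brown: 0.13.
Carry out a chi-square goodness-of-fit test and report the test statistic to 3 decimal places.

4.059

Expected counts E_i = n·p_i: 120×0.14 = 16.8, 120×0.11 = 13.2, 120×0.20 = 24, 120×0.17 = 20.4, 120×0.25 = 30, 120×0.13 = 15.6.
χ² = (20−16.8)²/16.8 + (14−13.2)²/13.2 + (18−24)²/24 + (25−20.4)²/20.4 + (31−30)²/30 + (12−15.6)²/15.6
   = 0.6095 + 0.0485 + 1.5000 + 1.0373 + 0.0333 + 0.8308
Sum = 4.059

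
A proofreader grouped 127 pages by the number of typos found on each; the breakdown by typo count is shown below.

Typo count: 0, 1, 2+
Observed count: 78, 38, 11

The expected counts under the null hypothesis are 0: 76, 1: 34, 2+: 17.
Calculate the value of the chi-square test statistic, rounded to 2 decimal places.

cat         O        E   (O−E)²/E
0          78       76      0.053
1          38       34      0.471
2+         11       17      2.118
Sum = 2.64

2.64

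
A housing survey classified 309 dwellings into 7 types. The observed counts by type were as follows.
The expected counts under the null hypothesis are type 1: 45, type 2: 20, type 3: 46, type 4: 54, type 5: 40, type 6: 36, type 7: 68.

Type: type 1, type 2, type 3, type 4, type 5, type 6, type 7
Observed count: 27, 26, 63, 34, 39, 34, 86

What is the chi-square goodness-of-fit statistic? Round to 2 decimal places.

27.59

cat         O        E   (O−E)²/E
type 1     27       45      7.200
type 2     26       20      1.800
type 3     63       46      6.283
type 4     34       54      7.407
type 5     39       40      0.025
type 6     34       36      0.111
type 7     86       68      4.765
Sum = 27.59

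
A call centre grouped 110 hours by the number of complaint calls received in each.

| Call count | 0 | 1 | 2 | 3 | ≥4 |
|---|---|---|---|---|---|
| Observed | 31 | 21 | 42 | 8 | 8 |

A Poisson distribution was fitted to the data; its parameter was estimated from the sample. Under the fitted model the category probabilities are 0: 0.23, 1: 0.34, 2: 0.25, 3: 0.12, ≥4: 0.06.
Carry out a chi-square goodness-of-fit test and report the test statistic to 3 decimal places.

Expected counts E_i = n·p_i: 110×0.23 = 25.3, 110×0.34 = 37.4, 110×0.25 = 27.5, 110×0.12 = 13.2, 110×0.06 = 6.6.
cat         O        E   (O−E)²/E
0          31     25.3     1.2842
1          21     37.4     7.1914
2          42     27.5     7.6455
3           8     13.2     2.0485
≥4          8      6.6     0.2970
Sum = 18.467

18.467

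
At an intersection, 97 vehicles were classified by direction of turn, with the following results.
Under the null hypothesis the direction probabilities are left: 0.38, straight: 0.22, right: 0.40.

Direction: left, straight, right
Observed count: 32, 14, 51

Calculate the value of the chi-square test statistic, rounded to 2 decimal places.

Expected counts E_i = n·p_i: 97×0.38 = 36.86, 97×0.22 = 21.34, 97×0.40 = 38.8.
left: (32 − 36.86)²/36.86 = 23.6196/36.86 = 0.641
straight: (14 − 21.34)²/21.34 = 53.8756/21.34 = 2.525
right: (51 − 38.8)²/38.8 = 148.84/38.8 = 3.836
Sum = 7.00

7.00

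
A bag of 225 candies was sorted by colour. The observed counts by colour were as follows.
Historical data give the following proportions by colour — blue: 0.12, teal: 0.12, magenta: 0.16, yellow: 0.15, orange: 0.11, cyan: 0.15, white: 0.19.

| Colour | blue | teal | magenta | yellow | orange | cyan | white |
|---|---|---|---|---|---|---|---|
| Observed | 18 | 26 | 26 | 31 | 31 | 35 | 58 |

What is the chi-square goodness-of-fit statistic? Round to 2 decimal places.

13.10

Expected counts E_i = n·p_i: 225×0.12 = 27, 225×0.12 = 27, 225×0.16 = 36, 225×0.15 = 33.75, 225×0.11 = 24.75, 225×0.15 = 33.75, 225×0.19 = 42.75.
blue: (18 − 27)²/27 = 81/27 = 3.000
teal: (26 − 27)²/27 = 1/27 = 0.037
magenta: (26 − 36)²/36 = 100/36 = 2.778
yellow: (31 − 33.75)²/33.75 = 7.5625/33.75 = 0.224
orange: (31 − 24.75)²/24.75 = 39.0625/24.75 = 1.578
cyan: (35 − 33.75)²/33.75 = 1.5625/33.75 = 0.046
white: (58 − 42.75)²/42.75 = 232.5625/42.75 = 5.440
Sum = 13.10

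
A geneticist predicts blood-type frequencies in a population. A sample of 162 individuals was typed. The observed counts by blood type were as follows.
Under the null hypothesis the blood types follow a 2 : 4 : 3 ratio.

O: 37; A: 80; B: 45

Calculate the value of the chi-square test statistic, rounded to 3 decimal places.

Ratio total = 9. Expected counts: 162×2/9 = 36, 162×4/9 = 72, 162×3/9 = 54.
χ² = (37−36)²/36 + (80−72)²/72 + (45−54)²/54
   = 0.0278 + 0.8889 + 1.5000
Sum = 2.417

2.417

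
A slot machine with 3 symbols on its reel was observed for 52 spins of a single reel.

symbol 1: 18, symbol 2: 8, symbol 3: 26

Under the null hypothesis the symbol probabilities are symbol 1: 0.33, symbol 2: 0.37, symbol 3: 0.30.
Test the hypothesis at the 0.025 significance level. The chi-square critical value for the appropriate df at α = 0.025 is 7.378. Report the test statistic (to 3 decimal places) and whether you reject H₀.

13.541; reject

Expected counts E_i = n·p_i: 52×0.33 = 17.16, 52×0.37 = 19.24, 52×0.30 = 15.6.
χ² = (18−17.16)²/17.16 + (8−19.24)²/19.24 + (26−15.6)²/15.6
   = 0.0411 + 6.5664 + 6.9333
Sum = 13.541
df = 2. Since 13.541 > 7.378, we reject H₀.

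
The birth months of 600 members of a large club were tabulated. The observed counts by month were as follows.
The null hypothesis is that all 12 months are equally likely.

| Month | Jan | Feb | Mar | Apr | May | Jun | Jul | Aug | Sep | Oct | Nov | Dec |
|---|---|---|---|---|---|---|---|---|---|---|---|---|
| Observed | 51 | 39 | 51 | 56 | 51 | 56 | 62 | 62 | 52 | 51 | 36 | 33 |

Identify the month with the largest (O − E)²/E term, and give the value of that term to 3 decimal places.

Expected count for each of the 12 categories: 600/12 = 50.
Jan: (51 − 50)²/50 = 1/50 = 0.0200
Feb: (39 − 50)²/50 = 121/50 = 2.4200
Mar: (51 − 50)²/50 = 1/50 = 0.0200
Apr: (56 − 50)²/50 = 36/50 = 0.7200
May: (51 − 50)²/50 = 1/50 = 0.0200
Jun: (56 − 50)²/50 = 36/50 = 0.7200
Jul: (62 − 50)²/50 = 144/50 = 2.8800
Aug: (62 − 50)²/50 = 144/50 = 2.8800
Sep: (52 − 50)²/50 = 4/50 = 0.0800
Oct: (51 − 50)²/50 = 1/50 = 0.0200
Nov: (36 − 50)²/50 = 196/50 = 3.9200
Dec: (33 − 50)²/50 = 289/50 = 5.7800
The largest term is for Dec: 5.780.

Dec, 5.780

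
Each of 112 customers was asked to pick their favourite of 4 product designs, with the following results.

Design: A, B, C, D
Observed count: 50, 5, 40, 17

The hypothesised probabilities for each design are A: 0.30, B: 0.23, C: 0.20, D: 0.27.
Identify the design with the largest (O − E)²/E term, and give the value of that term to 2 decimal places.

B, 16.73

Expected counts E_i = n·p_i: 112×0.30 = 33.6, 112×0.23 = 25.76, 112×0.20 = 22.4, 112×0.27 = 30.24.
χ² = (50−33.6)²/33.6 + (5−25.76)²/25.76 + (40−22.4)²/22.4 + (17−30.24)²/30.24
   = 8.005 + 16.730 + 13.829 + 5.797
The largest term is for B: 16.73.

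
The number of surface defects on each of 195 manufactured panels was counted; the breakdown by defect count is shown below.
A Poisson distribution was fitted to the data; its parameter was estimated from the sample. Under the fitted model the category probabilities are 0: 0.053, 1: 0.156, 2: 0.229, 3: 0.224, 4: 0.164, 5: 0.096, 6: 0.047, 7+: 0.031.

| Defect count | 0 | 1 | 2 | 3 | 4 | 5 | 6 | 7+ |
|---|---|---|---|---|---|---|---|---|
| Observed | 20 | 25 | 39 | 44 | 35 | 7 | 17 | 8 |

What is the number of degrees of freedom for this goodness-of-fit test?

There are k = 8 categories and 1 parameter estimated from the data, so df = 8 − 1 − 1 = 6.

6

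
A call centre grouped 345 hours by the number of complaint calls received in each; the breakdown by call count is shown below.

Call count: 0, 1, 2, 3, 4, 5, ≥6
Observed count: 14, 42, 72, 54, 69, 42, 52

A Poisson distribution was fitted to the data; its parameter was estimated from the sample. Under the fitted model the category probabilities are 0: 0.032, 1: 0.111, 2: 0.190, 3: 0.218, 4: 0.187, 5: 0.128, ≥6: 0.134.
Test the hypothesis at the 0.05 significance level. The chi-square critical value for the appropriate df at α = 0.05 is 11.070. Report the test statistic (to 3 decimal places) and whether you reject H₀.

Expected counts E_i = n·p_i: 345×0.032 = 11.04, 345×0.111 = 38.295, 345×0.190 = 65.55, 345×0.218 = 75.21, 345×0.187 = 64.515, 345×0.128 = 44.16, 345×0.134 = 46.23.
cat         O        E   (O−E)²/E
0          14    11.04     0.7936
1          42   38.295     0.3585
2          72    65.55     0.6347
3          54    75.21     5.9814
4          69   64.515     0.3118
5          42    44.16     0.1057
≥6         52    46.23     0.7202
Sum = 8.906
df = 5. Since 8.906 < 11.070, we do not reject H₀.

8.906; do not reject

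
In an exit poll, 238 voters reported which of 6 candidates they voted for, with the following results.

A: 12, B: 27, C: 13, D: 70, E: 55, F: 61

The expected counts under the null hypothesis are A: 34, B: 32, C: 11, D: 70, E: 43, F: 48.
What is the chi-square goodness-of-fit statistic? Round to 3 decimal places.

22.250

cat         O        E   (O−E)²/E
A          12       34    14.2353
B          27       32     0.7813
C          13       11     0.3636
D          70       70     0.0000
E          55       43     3.3488
F          61       48     3.5208
Sum = 22.250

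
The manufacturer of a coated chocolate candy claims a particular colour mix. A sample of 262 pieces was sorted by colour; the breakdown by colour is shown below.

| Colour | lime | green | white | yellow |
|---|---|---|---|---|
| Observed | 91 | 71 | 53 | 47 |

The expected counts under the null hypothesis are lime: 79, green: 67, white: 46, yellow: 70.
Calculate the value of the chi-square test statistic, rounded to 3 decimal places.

cat         O        E   (O−E)²/E
lime       91       79     1.8228
green      71       67     0.2388
white      53       46     1.0652
yellow     47       70     7.5571
Sum = 10.684

10.684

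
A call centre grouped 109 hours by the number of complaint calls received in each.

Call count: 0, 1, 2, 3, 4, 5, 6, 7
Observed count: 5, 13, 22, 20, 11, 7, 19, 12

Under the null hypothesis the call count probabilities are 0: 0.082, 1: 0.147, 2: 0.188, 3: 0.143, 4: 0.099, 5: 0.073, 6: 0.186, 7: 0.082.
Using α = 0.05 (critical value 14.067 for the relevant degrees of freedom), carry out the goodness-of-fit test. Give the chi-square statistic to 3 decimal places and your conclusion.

4.914; do not reject

Expected counts E_i = n·p_i: 109×0.082 = 8.938, 109×0.147 = 16.023, 109×0.188 = 20.492, 109×0.143 = 15.587, 109×0.099 = 10.791, 109×0.073 = 7.957, 109×0.186 = 20.274, 109×0.082 = 8.938.
0: (5 − 8.938)²/8.938 = 15.507844/8.938 = 1.7350
1: (13 − 16.023)²/16.023 = 9.138529/16.023 = 0.5703
2: (22 − 20.492)²/20.492 = 2.274064/20.492 = 0.1110
3: (20 − 15.587)²/15.587 = 19.474569/15.587 = 1.2494
4: (11 − 10.791)²/10.791 = 0.043681/10.791 = 0.0040
5: (7 − 7.957)²/7.957 = 0.915849/7.957 = 0.1151
6: (19 − 20.274)²/20.274 = 1.623076/20.274 = 0.0801
7: (12 − 8.938)²/8.938 = 9.375844/8.938 = 1.0490
Sum = 4.914
df = 7. Since 4.914 < 14.067, we do not reject H₀.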